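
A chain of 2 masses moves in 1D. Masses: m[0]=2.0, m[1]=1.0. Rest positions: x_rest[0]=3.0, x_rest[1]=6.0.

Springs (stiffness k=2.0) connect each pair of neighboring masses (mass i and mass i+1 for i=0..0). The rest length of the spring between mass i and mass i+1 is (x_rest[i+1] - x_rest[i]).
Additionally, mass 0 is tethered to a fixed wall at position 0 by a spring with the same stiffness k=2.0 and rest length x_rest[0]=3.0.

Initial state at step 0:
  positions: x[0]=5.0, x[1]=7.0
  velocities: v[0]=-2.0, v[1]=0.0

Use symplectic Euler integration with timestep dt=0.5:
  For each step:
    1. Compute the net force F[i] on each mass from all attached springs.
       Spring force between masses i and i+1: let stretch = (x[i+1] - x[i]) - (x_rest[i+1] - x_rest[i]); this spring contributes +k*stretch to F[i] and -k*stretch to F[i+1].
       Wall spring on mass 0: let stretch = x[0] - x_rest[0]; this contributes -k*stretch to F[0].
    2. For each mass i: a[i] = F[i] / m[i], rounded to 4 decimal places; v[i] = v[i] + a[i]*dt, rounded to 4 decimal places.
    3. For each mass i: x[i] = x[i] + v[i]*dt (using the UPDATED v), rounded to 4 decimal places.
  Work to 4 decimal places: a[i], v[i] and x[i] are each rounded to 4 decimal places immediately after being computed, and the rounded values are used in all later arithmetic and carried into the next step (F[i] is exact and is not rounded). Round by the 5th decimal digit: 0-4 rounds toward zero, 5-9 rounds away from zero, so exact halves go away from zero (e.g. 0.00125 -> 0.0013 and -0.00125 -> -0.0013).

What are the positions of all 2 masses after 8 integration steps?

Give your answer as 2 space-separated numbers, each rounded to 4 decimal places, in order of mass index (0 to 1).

Step 0: x=[5.0000 7.0000] v=[-2.0000 0.0000]
Step 1: x=[3.2500 7.5000] v=[-3.5000 1.0000]
Step 2: x=[1.7500 7.3750] v=[-3.0000 -0.2500]
Step 3: x=[1.2188 5.9375] v=[-1.0625 -2.8750]
Step 4: x=[1.5626 3.6407] v=[0.6875 -4.5937]
Step 5: x=[2.0353 1.8048] v=[0.9453 -3.6718]
Step 6: x=[1.9415 1.5842] v=[-0.1876 -0.4413]
Step 7: x=[1.2730 3.0422] v=[-1.3370 2.9160]
Step 8: x=[0.7286 5.1156] v=[-1.0889 4.1468]

Answer: 0.7286 5.1156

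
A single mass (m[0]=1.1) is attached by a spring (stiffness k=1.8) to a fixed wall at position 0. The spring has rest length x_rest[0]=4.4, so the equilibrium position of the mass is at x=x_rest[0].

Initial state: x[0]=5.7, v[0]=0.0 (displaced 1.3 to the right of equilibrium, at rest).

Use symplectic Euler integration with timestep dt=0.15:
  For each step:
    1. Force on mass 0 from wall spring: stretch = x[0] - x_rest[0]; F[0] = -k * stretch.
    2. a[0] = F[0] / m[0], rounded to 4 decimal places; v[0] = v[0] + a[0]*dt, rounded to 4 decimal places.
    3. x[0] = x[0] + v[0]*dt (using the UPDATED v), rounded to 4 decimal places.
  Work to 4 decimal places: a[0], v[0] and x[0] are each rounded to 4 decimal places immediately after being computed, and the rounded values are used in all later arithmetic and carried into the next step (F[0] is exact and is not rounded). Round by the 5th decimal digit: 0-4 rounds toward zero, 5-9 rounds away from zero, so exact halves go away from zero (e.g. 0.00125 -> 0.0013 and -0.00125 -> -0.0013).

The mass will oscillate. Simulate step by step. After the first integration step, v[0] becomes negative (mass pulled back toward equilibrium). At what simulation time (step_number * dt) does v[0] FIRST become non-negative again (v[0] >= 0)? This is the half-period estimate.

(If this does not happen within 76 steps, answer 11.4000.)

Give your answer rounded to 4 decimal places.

Answer: 2.5500

Derivation:
Step 0: x=[5.7000] v=[0.0000]
Step 1: x=[5.6521] v=[-0.3191]
Step 2: x=[5.5581] v=[-0.6264]
Step 3: x=[5.4215] v=[-0.9107]
Step 4: x=[5.2473] v=[-1.1614]
Step 5: x=[5.0419] v=[-1.3694]
Step 6: x=[4.8129] v=[-1.5270]
Step 7: x=[4.5686] v=[-1.6284]
Step 8: x=[4.3181] v=[-1.6698]
Step 9: x=[4.0706] v=[-1.6497]
Step 10: x=[3.8353] v=[-1.5689]
Step 11: x=[3.6208] v=[-1.4303]
Step 12: x=[3.4350] v=[-1.2390]
Step 13: x=[3.2847] v=[-1.0021]
Step 14: x=[3.1754] v=[-0.7284]
Step 15: x=[3.1112] v=[-0.4278]
Step 16: x=[3.0945] v=[-0.1115]
Step 17: x=[3.1258] v=[0.2089]
First v>=0 after going negative at step 17, time=2.5500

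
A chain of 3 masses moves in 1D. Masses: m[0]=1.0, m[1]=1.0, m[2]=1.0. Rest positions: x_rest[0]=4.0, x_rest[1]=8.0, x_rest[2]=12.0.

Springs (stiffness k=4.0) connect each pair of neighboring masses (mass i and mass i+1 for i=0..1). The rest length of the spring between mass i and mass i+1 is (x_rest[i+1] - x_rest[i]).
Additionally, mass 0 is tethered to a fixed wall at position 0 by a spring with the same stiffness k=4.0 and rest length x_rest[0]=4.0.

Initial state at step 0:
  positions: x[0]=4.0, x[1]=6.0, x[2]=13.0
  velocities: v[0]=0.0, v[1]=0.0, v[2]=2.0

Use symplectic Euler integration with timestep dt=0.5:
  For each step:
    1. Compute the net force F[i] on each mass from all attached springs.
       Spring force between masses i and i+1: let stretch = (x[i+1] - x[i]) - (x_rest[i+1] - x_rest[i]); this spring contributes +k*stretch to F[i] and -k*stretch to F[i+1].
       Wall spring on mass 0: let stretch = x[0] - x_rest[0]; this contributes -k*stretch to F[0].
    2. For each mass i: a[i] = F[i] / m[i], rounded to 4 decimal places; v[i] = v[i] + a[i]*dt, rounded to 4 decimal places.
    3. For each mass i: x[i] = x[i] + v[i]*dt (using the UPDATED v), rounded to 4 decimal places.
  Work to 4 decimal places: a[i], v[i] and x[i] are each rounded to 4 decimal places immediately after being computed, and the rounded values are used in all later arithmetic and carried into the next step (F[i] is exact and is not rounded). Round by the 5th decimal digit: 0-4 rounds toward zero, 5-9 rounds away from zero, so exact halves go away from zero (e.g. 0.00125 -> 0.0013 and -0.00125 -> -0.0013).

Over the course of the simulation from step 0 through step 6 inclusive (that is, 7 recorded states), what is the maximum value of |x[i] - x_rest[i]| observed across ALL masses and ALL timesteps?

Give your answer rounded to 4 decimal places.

Step 0: x=[4.0000 6.0000 13.0000] v=[0.0000 0.0000 2.0000]
Step 1: x=[2.0000 11.0000 11.0000] v=[-4.0000 10.0000 -4.0000]
Step 2: x=[7.0000 7.0000 13.0000] v=[10.0000 -8.0000 4.0000]
Step 3: x=[5.0000 9.0000 13.0000] v=[-4.0000 4.0000 0.0000]
Step 4: x=[2.0000 11.0000 13.0000] v=[-6.0000 4.0000 0.0000]
Step 5: x=[6.0000 6.0000 15.0000] v=[8.0000 -10.0000 4.0000]
Step 6: x=[4.0000 10.0000 12.0000] v=[-4.0000 8.0000 -6.0000]
Max displacement = 3.0000

Answer: 3.0000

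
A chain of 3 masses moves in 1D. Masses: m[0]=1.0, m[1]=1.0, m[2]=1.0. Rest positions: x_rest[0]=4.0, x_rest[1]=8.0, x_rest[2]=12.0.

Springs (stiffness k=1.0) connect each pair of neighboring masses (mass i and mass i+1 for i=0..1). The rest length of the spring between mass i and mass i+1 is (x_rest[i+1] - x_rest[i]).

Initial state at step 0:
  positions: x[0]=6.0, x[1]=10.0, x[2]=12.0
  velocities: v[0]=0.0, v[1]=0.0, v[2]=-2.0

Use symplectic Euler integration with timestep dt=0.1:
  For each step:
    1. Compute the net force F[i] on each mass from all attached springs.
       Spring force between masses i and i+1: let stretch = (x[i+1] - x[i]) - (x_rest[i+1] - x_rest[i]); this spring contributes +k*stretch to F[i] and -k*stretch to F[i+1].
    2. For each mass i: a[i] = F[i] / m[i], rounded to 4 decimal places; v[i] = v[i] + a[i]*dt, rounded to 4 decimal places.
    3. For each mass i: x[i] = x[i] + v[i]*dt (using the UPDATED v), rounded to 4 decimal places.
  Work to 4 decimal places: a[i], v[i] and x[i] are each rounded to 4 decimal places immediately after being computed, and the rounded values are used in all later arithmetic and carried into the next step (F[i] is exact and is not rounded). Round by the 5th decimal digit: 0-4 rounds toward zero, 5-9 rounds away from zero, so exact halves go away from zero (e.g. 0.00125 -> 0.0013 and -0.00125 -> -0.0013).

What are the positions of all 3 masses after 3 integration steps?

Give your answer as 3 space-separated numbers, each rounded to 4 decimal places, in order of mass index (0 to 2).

Step 0: x=[6.0000 10.0000 12.0000] v=[0.0000 0.0000 -2.0000]
Step 1: x=[6.0000 9.9800 11.8200] v=[0.0000 -0.2000 -1.8000]
Step 2: x=[5.9998 9.9386 11.6616] v=[-0.0020 -0.4140 -1.5840]
Step 3: x=[5.9990 9.8750 11.5260] v=[-0.0081 -0.6356 -1.3563]

Answer: 5.9990 9.8750 11.5260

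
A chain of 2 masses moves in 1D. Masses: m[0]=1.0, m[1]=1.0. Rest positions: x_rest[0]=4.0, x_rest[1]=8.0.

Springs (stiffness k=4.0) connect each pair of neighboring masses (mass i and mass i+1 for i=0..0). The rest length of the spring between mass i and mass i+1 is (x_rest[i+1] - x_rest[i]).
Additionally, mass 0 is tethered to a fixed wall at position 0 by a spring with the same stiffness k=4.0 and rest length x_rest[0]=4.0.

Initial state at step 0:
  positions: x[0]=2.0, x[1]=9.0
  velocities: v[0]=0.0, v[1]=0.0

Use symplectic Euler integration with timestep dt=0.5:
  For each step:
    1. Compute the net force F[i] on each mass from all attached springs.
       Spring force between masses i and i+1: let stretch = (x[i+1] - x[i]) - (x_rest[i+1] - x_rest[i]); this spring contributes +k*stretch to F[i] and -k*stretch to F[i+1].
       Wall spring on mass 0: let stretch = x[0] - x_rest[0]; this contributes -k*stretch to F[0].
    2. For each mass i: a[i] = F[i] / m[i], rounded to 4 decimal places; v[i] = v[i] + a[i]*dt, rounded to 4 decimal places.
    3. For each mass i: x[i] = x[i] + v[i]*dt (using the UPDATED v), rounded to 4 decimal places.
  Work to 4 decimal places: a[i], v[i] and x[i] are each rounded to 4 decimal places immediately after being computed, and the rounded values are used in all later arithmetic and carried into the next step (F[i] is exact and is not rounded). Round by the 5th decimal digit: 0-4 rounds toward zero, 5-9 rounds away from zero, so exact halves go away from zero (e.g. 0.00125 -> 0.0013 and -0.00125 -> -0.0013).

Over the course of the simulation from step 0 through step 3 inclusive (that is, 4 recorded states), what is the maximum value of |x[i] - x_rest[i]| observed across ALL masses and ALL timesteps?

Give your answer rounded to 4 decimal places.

Step 0: x=[2.0000 9.0000] v=[0.0000 0.0000]
Step 1: x=[7.0000 6.0000] v=[10.0000 -6.0000]
Step 2: x=[4.0000 8.0000] v=[-6.0000 4.0000]
Step 3: x=[1.0000 10.0000] v=[-6.0000 4.0000]
Max displacement = 3.0000

Answer: 3.0000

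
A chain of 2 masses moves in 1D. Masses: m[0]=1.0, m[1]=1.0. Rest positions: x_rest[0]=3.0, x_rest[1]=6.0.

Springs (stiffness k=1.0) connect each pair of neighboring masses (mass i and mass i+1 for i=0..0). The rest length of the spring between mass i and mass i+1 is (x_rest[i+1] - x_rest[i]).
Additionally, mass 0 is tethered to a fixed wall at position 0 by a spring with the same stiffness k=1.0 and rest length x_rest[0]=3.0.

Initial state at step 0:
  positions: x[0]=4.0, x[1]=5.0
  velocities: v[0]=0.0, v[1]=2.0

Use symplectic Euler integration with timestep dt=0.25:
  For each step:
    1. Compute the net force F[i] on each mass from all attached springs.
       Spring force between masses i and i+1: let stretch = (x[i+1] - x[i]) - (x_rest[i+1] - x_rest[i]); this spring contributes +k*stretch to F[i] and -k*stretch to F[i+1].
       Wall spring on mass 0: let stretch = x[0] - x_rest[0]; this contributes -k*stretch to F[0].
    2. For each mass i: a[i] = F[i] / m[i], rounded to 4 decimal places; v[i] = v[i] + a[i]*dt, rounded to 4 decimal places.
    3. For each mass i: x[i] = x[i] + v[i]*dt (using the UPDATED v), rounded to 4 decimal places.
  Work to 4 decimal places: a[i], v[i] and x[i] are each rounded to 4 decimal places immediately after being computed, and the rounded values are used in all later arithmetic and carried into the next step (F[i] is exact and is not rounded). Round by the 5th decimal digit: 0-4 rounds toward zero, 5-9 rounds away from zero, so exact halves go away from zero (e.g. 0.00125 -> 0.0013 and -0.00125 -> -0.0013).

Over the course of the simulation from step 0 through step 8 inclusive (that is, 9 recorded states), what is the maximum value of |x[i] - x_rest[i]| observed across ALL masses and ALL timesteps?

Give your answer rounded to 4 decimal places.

Answer: 2.8097

Derivation:
Step 0: x=[4.0000 5.0000] v=[0.0000 2.0000]
Step 1: x=[3.8125 5.6250] v=[-0.7500 2.5000]
Step 2: x=[3.5000 6.3242] v=[-1.2500 2.7969]
Step 3: x=[3.1453 7.0344] v=[-1.4190 2.8409]
Step 4: x=[2.8370 7.6891] v=[-1.2331 2.6186]
Step 5: x=[2.6547 8.2280] v=[-0.7293 2.1556]
Step 6: x=[2.6548 8.6061] v=[0.0004 1.5123]
Step 7: x=[2.8609 8.7997] v=[0.8245 0.7745]
Step 8: x=[3.2594 8.8097] v=[1.5940 0.0398]
Max displacement = 2.8097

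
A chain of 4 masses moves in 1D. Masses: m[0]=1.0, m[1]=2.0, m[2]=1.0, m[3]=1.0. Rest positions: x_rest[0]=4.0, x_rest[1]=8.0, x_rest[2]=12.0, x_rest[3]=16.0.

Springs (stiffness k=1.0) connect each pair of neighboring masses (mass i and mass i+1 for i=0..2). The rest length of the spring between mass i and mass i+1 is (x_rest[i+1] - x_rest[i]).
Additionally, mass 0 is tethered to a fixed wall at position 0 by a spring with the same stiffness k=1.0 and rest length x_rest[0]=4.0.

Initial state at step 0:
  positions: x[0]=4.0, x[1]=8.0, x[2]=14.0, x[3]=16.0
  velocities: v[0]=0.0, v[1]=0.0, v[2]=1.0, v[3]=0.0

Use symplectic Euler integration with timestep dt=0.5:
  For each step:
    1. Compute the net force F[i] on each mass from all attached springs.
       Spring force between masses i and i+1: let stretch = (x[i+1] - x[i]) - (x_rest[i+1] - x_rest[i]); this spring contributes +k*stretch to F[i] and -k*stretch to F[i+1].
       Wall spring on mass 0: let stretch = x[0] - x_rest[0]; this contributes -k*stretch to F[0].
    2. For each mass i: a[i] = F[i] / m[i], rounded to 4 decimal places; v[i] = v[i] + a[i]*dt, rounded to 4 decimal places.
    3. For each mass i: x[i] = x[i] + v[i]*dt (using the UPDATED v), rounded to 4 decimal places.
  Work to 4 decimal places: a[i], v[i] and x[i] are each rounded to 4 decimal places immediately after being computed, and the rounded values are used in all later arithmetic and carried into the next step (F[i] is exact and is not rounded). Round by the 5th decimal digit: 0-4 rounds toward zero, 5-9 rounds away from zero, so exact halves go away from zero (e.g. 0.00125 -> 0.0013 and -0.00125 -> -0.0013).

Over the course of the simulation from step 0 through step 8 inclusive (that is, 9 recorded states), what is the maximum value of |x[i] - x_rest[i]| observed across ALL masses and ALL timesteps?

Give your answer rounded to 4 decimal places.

Answer: 2.2621

Derivation:
Step 0: x=[4.0000 8.0000 14.0000 16.0000] v=[0.0000 0.0000 1.0000 0.0000]
Step 1: x=[4.0000 8.2500 13.5000 16.5000] v=[0.0000 0.5000 -1.0000 1.0000]
Step 2: x=[4.0625 8.6250 12.4375 17.2500] v=[0.1250 0.7500 -2.1250 1.5000]
Step 3: x=[4.2500 8.9063 11.6250 17.7969] v=[0.3750 0.5625 -1.6250 1.0938]
Step 4: x=[4.5391 8.9454 11.6758 17.8009] v=[0.5782 0.0781 0.1016 0.0079]
Step 5: x=[4.7950 8.7750 12.5753 17.2736] v=[0.5118 -0.3409 1.7990 -1.0547]
Step 6: x=[4.8472 8.5821 13.6993 16.5717] v=[0.1043 -0.3859 2.2480 -1.4039]
Step 7: x=[4.6213 8.5620 14.2621 16.1517] v=[-0.4519 -0.0403 1.1256 -0.8401]
Step 8: x=[4.2252 8.7618 13.8723 16.2593] v=[-0.7922 0.3996 -0.7797 0.2151]
Max displacement = 2.2621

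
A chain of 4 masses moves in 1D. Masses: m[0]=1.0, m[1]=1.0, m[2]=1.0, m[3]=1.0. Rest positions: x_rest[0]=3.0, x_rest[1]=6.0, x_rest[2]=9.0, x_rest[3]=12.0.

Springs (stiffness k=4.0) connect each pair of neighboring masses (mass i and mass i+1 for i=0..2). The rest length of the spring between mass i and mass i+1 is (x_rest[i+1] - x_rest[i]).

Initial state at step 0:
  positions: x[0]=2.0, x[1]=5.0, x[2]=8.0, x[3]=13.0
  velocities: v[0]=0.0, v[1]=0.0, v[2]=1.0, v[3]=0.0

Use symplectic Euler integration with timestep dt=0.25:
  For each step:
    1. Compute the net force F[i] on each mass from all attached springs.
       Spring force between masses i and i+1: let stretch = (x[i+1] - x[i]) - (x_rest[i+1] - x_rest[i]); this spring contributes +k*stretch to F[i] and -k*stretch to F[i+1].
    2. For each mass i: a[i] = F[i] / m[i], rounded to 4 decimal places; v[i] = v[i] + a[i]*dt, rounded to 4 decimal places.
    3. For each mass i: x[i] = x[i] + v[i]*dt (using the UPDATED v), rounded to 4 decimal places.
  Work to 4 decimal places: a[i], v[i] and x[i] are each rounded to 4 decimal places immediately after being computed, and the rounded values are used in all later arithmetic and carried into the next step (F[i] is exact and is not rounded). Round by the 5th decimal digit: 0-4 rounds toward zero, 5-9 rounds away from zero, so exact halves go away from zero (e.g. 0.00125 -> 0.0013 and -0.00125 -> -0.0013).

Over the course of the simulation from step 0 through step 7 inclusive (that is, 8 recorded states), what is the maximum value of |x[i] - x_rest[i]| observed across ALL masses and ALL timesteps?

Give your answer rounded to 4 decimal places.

Answer: 1.0879

Derivation:
Step 0: x=[2.0000 5.0000 8.0000 13.0000] v=[0.0000 0.0000 1.0000 0.0000]
Step 1: x=[2.0000 5.0000 8.7500 12.5000] v=[0.0000 0.0000 3.0000 -2.0000]
Step 2: x=[2.0000 5.1875 9.5000 11.8125] v=[0.0000 0.7500 3.0000 -2.7500]
Step 3: x=[2.0469 5.6563 9.7500 11.2969] v=[0.1875 1.8750 1.0000 -2.0625]
Step 4: x=[2.2461 6.2461 9.3633 11.1446] v=[0.7969 2.3593 -1.5468 -0.6094]
Step 5: x=[2.6953 6.6152 8.6426 11.2969] v=[1.7969 1.4765 -2.8827 0.6093]
Step 6: x=[3.3745 6.5112 8.0787 11.5357] v=[2.7168 -0.4160 -2.2558 0.9550]
Step 7: x=[4.0879 6.0149 7.9871 11.6602] v=[2.8535 -1.9852 -0.3663 0.4980]
Max displacement = 1.0879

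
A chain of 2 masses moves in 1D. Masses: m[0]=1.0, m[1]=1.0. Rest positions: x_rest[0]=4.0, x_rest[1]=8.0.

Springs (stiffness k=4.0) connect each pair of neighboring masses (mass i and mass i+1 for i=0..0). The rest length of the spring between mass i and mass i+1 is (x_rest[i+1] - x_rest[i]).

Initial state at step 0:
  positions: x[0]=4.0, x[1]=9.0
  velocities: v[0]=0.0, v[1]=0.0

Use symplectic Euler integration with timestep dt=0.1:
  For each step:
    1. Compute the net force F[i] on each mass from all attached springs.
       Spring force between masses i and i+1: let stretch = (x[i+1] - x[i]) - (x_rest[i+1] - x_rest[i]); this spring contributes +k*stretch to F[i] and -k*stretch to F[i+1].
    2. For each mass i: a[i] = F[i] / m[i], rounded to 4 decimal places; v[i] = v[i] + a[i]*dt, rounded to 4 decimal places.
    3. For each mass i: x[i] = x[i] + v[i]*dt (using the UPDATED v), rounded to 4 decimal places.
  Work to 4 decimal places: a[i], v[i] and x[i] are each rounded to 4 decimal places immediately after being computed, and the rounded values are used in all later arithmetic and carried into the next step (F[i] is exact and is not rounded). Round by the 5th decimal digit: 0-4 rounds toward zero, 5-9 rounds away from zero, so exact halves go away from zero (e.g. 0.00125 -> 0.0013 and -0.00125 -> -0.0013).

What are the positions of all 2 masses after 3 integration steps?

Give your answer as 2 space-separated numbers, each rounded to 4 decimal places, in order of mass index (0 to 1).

Step 0: x=[4.0000 9.0000] v=[0.0000 0.0000]
Step 1: x=[4.0400 8.9600] v=[0.4000 -0.4000]
Step 2: x=[4.1168 8.8832] v=[0.7680 -0.7680]
Step 3: x=[4.2243 8.7757] v=[1.0746 -1.0746]

Answer: 4.2243 8.7757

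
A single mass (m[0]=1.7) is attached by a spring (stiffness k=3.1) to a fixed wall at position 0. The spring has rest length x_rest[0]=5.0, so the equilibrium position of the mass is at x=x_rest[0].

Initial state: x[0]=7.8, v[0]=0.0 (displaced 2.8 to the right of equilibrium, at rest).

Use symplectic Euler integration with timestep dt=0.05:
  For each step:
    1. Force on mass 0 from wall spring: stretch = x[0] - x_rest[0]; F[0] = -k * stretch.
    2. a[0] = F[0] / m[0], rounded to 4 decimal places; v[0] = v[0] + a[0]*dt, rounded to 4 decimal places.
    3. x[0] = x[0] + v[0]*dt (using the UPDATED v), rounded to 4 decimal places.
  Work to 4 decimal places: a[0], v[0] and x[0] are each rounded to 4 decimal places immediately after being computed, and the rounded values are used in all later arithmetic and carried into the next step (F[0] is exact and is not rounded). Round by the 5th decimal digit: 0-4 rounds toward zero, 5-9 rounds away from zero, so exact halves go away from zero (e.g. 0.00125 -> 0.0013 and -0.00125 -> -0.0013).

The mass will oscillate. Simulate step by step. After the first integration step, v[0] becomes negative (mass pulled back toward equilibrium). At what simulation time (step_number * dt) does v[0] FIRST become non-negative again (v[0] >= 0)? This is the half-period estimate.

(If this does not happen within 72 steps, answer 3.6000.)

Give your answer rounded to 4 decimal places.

Answer: 2.3500

Derivation:
Step 0: x=[7.8000] v=[0.0000]
Step 1: x=[7.7872] v=[-0.2553]
Step 2: x=[7.7617] v=[-0.5094]
Step 3: x=[7.7236] v=[-0.7612]
Step 4: x=[7.6731] v=[-1.0095]
Step 5: x=[7.6104] v=[-1.2532]
Step 6: x=[7.5358] v=[-1.4912]
Step 7: x=[7.4497] v=[-1.7224]
Step 8: x=[7.3524] v=[-1.9458]
Step 9: x=[7.2444] v=[-2.1603]
Step 10: x=[7.1262] v=[-2.3649]
Step 11: x=[6.9983] v=[-2.5588]
Step 12: x=[6.8613] v=[-2.7410]
Step 13: x=[6.7158] v=[-2.9107]
Step 14: x=[6.5624] v=[-3.0671]
Step 15: x=[6.4019] v=[-3.2096]
Step 16: x=[6.2350] v=[-3.3374]
Step 17: x=[6.0625] v=[-3.4500]
Step 18: x=[5.8852] v=[-3.5469]
Step 19: x=[5.7038] v=[-3.6276]
Step 20: x=[5.5192] v=[-3.6918]
Step 21: x=[5.3322] v=[-3.7391]
Step 22: x=[5.1437] v=[-3.7694]
Step 23: x=[4.9546] v=[-3.7825]
Step 24: x=[4.7657] v=[-3.7784]
Step 25: x=[4.5779] v=[-3.7570]
Step 26: x=[4.3920] v=[-3.7185]
Step 27: x=[4.2088] v=[-3.6631]
Step 28: x=[4.0293] v=[-3.5910]
Step 29: x=[3.8542] v=[-3.5025]
Step 30: x=[3.6843] v=[-3.3980]
Step 31: x=[3.5204] v=[-3.2780]
Step 32: x=[3.3632] v=[-3.1431]
Step 33: x=[3.2135] v=[-2.9939]
Step 34: x=[3.0720] v=[-2.8310]
Step 35: x=[2.9392] v=[-2.6552]
Step 36: x=[2.8158] v=[-2.4673]
Step 37: x=[2.7024] v=[-2.2682]
Step 38: x=[2.5995] v=[-2.0587]
Step 39: x=[2.5075] v=[-1.8398]
Step 40: x=[2.4269] v=[-1.6125]
Step 41: x=[2.3580] v=[-1.3779]
Step 42: x=[2.3012] v=[-1.1370]
Step 43: x=[2.2567] v=[-0.8909]
Step 44: x=[2.2247] v=[-0.6408]
Step 45: x=[2.2053] v=[-0.3878]
Step 46: x=[2.1987] v=[-0.1330]
Step 47: x=[2.2048] v=[0.1224]
First v>=0 after going negative at step 47, time=2.3500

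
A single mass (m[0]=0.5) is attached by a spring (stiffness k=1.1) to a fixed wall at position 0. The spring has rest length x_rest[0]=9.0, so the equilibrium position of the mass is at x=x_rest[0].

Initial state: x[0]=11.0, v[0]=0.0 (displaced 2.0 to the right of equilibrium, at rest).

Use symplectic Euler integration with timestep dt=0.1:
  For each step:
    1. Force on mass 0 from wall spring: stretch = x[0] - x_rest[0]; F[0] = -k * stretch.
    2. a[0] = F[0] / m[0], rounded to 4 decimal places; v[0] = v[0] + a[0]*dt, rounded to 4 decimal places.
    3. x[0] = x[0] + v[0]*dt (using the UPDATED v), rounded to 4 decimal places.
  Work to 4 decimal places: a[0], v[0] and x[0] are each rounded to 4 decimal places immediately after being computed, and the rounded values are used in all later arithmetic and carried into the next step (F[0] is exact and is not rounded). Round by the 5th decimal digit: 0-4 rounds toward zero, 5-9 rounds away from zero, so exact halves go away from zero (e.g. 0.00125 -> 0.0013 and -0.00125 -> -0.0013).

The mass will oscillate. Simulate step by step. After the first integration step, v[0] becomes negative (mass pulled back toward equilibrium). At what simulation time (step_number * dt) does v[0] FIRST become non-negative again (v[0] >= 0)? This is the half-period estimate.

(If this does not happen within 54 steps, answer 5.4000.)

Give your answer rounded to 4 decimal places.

Step 0: x=[11.0000] v=[0.0000]
Step 1: x=[10.9560] v=[-0.4400]
Step 2: x=[10.8690] v=[-0.8703]
Step 3: x=[10.7409] v=[-1.2815]
Step 4: x=[10.5745] v=[-1.6645]
Step 5: x=[10.3734] v=[-2.0109]
Step 6: x=[10.1421] v=[-2.3131]
Step 7: x=[9.8857] v=[-2.5644]
Step 8: x=[9.6098] v=[-2.7593]
Step 9: x=[9.3205] v=[-2.8935]
Step 10: x=[9.0241] v=[-2.9640]
Step 11: x=[8.7272] v=[-2.9693]
Step 12: x=[8.4363] v=[-2.9093]
Step 13: x=[8.1578] v=[-2.7853]
Step 14: x=[7.8978] v=[-2.6000]
Step 15: x=[7.6621] v=[-2.3575]
Step 16: x=[7.4558] v=[-2.0632]
Step 17: x=[7.2835] v=[-1.7235]
Step 18: x=[7.1489] v=[-1.3459]
Step 19: x=[7.0550] v=[-0.9387]
Step 20: x=[7.0039] v=[-0.5108]
Step 21: x=[6.9967] v=[-0.0717]
Step 22: x=[7.0336] v=[0.3690]
First v>=0 after going negative at step 22, time=2.2000

Answer: 2.2000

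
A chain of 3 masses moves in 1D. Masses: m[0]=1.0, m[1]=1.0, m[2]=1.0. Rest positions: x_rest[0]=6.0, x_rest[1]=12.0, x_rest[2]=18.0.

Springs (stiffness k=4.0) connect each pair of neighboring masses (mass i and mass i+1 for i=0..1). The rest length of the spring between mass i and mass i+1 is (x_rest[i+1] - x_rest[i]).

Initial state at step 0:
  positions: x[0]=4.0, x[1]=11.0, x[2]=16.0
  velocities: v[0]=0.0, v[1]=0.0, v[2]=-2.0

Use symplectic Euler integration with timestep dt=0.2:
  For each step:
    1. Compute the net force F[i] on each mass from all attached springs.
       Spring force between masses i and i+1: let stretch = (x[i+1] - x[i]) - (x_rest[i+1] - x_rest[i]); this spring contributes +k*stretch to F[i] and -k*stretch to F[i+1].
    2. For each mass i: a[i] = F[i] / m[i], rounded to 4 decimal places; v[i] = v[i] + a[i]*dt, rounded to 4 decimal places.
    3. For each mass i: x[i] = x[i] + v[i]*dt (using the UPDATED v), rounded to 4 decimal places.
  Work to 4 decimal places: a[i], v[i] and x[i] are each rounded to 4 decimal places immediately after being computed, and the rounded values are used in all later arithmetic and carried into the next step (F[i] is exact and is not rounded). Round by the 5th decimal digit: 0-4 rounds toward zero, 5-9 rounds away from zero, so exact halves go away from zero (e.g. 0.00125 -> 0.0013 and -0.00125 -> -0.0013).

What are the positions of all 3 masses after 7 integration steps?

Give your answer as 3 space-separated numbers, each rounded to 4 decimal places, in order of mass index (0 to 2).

Answer: 3.4627 9.5983 15.1391

Derivation:
Step 0: x=[4.0000 11.0000 16.0000] v=[0.0000 0.0000 -2.0000]
Step 1: x=[4.1600 10.6800 15.7600] v=[0.8000 -1.6000 -1.2000]
Step 2: x=[4.4032 10.1296 15.6672] v=[1.2160 -2.7520 -0.4640]
Step 3: x=[4.6026 9.5490 15.6484] v=[0.9971 -2.9030 -0.0941]
Step 4: x=[4.6334 9.1529 15.6137] v=[0.1542 -1.9806 -0.1736]
Step 5: x=[4.4274 9.0674 15.5053] v=[-1.0302 -0.4276 -0.5422]
Step 6: x=[4.0038 9.2695 15.3268] v=[-2.1182 1.0107 -0.8925]
Step 7: x=[3.4627 9.5983 15.1391] v=[-2.7056 1.6440 -0.9383]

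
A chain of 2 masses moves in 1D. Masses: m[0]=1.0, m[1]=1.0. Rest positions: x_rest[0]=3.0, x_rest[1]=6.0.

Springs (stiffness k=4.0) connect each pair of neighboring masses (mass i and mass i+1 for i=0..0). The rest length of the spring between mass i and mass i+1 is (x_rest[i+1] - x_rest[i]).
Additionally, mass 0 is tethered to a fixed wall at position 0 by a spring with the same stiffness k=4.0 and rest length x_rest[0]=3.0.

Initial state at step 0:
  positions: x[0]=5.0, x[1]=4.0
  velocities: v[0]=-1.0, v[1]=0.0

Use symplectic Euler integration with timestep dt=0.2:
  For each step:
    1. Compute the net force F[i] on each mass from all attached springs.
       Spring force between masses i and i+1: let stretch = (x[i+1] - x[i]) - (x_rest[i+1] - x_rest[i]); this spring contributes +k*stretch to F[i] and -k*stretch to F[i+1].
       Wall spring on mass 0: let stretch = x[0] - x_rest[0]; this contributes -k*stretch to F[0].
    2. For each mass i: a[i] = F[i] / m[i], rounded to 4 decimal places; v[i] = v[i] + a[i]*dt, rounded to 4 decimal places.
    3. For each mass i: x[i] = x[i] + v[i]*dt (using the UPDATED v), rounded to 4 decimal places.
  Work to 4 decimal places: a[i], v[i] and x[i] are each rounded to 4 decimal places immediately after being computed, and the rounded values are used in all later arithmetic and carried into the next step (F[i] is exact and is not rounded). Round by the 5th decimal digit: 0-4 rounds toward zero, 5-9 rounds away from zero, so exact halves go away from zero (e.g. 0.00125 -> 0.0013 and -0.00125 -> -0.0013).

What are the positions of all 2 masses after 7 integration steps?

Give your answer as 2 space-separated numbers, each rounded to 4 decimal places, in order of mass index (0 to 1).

Answer: 3.6766 5.3035

Derivation:
Step 0: x=[5.0000 4.0000] v=[-1.0000 0.0000]
Step 1: x=[3.8400 4.6400] v=[-5.8000 3.2000]
Step 2: x=[2.1936 5.6320] v=[-8.2320 4.9600]
Step 3: x=[0.7464 6.5539] v=[-7.2362 4.6093]
Step 4: x=[0.1089 7.0266] v=[-3.1873 2.3633]
Step 5: x=[0.5608 6.8724] v=[2.2597 -0.7709]
Step 6: x=[1.9329 6.1884] v=[6.8603 -3.4202]
Step 7: x=[3.6766 5.3035] v=[8.7184 -4.4246]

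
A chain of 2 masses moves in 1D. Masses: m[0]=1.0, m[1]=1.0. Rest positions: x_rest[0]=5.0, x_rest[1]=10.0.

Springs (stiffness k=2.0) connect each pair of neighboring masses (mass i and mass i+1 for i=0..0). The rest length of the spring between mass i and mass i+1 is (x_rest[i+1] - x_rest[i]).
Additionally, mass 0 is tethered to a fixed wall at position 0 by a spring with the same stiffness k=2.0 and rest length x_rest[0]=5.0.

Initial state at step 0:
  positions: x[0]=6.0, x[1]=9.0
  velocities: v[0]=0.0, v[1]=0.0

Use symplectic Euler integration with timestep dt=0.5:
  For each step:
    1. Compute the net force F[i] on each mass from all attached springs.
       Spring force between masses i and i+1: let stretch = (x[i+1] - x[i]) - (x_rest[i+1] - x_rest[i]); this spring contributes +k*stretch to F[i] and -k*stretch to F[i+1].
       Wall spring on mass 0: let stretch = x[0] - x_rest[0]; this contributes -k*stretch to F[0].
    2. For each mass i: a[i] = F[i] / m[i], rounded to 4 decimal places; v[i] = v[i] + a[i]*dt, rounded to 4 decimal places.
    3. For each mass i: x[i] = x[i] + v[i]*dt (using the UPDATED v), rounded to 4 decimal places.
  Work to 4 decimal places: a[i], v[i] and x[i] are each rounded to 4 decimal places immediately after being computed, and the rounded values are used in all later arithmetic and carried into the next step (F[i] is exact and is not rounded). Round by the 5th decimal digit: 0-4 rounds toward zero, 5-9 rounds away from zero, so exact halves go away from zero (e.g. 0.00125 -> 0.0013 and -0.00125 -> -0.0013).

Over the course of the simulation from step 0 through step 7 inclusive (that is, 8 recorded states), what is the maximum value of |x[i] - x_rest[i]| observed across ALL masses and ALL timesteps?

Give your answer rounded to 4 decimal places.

Answer: 1.5000

Derivation:
Step 0: x=[6.0000 9.0000] v=[0.0000 0.0000]
Step 1: x=[4.5000 10.0000] v=[-3.0000 2.0000]
Step 2: x=[3.5000 10.7500] v=[-2.0000 1.5000]
Step 3: x=[4.3750 10.3750] v=[1.7500 -0.7500]
Step 4: x=[6.0625 9.5000] v=[3.3750 -1.7500]
Step 5: x=[6.4375 9.4063] v=[0.7500 -0.1875]
Step 6: x=[5.0782 10.3282] v=[-2.7187 1.8437]
Step 7: x=[3.8048 11.1251] v=[-2.5469 1.5937]
Max displacement = 1.5000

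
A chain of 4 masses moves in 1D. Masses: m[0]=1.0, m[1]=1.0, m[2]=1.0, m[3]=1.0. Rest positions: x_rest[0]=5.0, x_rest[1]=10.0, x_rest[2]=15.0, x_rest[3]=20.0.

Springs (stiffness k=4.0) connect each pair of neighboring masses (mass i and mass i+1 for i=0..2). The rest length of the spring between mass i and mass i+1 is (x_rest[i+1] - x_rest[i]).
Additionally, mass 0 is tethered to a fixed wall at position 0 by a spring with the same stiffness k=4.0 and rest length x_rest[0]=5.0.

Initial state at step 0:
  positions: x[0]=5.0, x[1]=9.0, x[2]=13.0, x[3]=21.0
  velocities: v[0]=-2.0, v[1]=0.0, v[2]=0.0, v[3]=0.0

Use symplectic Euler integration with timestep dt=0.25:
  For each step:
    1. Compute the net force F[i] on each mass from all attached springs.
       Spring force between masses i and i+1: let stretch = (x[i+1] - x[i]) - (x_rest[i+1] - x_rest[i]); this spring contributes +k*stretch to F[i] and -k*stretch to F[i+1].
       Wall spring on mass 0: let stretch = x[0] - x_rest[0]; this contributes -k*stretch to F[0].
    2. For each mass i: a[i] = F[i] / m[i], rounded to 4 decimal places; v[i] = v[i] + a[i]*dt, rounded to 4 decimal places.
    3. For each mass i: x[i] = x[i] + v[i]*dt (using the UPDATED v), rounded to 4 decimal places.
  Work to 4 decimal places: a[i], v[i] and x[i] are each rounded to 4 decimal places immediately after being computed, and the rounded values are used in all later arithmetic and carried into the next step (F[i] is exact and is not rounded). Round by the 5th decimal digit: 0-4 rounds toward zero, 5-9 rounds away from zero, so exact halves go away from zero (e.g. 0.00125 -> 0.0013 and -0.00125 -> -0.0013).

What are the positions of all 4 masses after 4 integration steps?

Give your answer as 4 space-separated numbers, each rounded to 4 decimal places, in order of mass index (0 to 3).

Step 0: x=[5.0000 9.0000 13.0000 21.0000] v=[-2.0000 0.0000 0.0000 0.0000]
Step 1: x=[4.2500 9.0000 14.0000 20.2500] v=[-3.0000 0.0000 4.0000 -3.0000]
Step 2: x=[3.6250 9.0625 15.3125 19.1875] v=[-2.5000 0.2500 5.2500 -4.2500]
Step 3: x=[3.4531 9.3281 16.0313 18.4063] v=[-0.6875 1.0625 2.8750 -3.1250]
Step 4: x=[3.8867 9.8008 15.6680 18.2813] v=[1.7344 1.8907 -1.4532 -0.5000]

Answer: 3.8867 9.8008 15.6680 18.2813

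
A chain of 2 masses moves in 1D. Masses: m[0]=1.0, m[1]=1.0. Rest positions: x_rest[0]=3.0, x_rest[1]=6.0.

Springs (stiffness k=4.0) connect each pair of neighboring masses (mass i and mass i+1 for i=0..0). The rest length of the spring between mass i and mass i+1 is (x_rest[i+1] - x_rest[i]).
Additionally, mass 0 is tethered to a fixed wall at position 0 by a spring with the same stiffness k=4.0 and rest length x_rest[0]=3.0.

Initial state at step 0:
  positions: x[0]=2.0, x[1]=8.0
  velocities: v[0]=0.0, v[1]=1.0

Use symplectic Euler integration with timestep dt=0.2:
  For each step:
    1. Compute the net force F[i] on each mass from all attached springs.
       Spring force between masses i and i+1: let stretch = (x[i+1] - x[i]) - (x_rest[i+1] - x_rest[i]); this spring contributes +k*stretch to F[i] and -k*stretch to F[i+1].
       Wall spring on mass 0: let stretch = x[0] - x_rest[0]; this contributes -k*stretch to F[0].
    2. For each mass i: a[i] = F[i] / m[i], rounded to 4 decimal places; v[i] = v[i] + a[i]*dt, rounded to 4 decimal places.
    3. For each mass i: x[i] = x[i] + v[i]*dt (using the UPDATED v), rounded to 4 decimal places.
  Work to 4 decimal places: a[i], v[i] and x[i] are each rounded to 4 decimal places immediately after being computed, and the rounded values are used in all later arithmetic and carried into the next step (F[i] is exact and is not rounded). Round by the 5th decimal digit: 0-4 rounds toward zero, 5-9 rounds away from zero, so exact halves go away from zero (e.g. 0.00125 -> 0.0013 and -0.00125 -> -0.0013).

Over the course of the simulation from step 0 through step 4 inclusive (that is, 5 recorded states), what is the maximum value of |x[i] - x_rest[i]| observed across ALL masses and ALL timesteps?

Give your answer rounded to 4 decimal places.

Answer: 2.1921

Derivation:
Step 0: x=[2.0000 8.0000] v=[0.0000 1.0000]
Step 1: x=[2.6400 7.7200] v=[3.2000 -1.4000]
Step 2: x=[3.6704 7.1072] v=[5.1520 -3.0640]
Step 3: x=[4.6634 6.4245] v=[4.9651 -3.4134]
Step 4: x=[5.1921 5.9400] v=[2.6433 -2.4223]
Max displacement = 2.1921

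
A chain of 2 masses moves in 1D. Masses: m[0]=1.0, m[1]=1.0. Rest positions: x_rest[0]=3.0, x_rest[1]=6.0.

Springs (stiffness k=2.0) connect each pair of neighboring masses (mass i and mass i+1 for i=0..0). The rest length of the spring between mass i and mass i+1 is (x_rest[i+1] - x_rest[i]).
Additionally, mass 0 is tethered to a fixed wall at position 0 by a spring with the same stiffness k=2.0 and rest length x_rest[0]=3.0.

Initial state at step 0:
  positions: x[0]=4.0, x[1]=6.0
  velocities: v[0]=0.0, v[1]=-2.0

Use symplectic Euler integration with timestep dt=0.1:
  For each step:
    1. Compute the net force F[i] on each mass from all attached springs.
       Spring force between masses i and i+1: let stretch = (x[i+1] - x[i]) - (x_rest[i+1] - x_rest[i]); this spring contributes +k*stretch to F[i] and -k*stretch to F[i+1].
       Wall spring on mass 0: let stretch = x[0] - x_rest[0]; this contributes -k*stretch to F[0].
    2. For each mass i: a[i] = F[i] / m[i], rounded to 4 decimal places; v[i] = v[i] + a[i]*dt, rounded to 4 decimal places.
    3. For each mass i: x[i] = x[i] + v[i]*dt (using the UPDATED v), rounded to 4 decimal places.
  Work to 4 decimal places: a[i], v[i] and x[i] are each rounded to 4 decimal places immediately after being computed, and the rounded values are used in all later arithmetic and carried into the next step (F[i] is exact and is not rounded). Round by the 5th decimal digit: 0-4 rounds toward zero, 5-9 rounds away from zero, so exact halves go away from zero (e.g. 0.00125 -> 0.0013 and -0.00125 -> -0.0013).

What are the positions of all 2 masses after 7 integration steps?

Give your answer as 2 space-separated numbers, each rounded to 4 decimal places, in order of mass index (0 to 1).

Answer: 2.9158 5.2265

Derivation:
Step 0: x=[4.0000 6.0000] v=[0.0000 -2.0000]
Step 1: x=[3.9600 5.8200] v=[-0.4000 -1.8000]
Step 2: x=[3.8780 5.6628] v=[-0.8200 -1.5720]
Step 3: x=[3.7541 5.5299] v=[-1.2386 -1.3290]
Step 4: x=[3.5907 5.4215] v=[-1.6343 -1.0842]
Step 5: x=[3.3921 5.3365] v=[-1.9863 -0.8504]
Step 6: x=[3.1645 5.2726] v=[-2.2758 -0.6393]
Step 7: x=[2.9158 5.2265] v=[-2.4871 -0.4609]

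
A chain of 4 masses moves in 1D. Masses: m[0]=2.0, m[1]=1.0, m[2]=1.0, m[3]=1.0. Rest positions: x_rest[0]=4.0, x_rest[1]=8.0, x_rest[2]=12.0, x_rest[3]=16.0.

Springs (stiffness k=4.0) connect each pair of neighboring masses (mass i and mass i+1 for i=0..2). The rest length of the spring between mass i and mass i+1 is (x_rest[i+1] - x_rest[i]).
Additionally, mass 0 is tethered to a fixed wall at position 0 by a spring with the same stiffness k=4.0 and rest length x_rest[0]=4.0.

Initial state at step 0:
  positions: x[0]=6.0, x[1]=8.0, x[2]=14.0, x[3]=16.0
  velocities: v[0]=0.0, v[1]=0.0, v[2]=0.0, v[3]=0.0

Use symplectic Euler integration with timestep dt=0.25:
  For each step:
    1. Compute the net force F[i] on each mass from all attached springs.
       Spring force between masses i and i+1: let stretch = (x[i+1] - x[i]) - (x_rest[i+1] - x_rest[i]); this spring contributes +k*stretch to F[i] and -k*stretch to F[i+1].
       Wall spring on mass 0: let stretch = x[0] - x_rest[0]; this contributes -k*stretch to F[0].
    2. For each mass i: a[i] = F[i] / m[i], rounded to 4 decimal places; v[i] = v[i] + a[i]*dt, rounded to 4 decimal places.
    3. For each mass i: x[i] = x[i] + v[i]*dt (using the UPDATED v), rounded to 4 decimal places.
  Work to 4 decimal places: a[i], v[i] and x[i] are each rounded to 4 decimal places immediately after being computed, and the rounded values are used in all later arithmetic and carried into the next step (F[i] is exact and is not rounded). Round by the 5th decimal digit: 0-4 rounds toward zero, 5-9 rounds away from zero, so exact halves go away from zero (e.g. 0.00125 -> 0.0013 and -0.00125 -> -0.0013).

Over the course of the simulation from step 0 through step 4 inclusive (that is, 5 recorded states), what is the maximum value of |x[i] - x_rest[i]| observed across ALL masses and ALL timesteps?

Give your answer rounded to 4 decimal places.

Answer: 2.3438

Derivation:
Step 0: x=[6.0000 8.0000 14.0000 16.0000] v=[0.0000 0.0000 0.0000 0.0000]
Step 1: x=[5.5000 9.0000 13.0000 16.5000] v=[-2.0000 4.0000 -4.0000 2.0000]
Step 2: x=[4.7500 10.1250 11.8750 17.1250] v=[-3.0000 4.5000 -4.5000 2.5000]
Step 3: x=[4.0781 10.3438 11.6250 17.4375] v=[-2.6875 0.8750 -1.0000 1.2500]
Step 4: x=[3.6797 9.3164 12.5078 17.2969] v=[-1.5937 -4.1095 3.5313 -0.5625]
Max displacement = 2.3438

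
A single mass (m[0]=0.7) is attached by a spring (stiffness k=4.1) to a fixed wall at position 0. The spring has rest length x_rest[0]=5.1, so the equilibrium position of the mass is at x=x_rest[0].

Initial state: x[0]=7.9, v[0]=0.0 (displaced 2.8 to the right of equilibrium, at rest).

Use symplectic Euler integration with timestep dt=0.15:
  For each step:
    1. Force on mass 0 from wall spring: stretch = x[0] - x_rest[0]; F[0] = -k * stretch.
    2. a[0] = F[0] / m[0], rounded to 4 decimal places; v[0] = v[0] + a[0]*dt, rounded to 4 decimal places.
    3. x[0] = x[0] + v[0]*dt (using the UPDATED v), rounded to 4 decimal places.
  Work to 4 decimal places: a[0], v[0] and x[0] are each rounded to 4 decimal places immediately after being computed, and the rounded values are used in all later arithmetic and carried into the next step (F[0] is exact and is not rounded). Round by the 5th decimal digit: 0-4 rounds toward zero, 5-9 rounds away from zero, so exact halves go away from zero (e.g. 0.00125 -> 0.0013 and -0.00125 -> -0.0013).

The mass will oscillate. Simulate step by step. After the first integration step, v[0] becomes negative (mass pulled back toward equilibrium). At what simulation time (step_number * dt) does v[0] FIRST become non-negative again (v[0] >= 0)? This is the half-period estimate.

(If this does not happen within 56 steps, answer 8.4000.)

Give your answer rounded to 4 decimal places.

Answer: 1.3500

Derivation:
Step 0: x=[7.9000] v=[0.0000]
Step 1: x=[7.5310] v=[-2.4600]
Step 2: x=[6.8416] v=[-4.5958]
Step 3: x=[5.9227] v=[-6.1259]
Step 4: x=[4.8954] v=[-6.8487]
Step 5: x=[3.8951] v=[-6.6689]
Step 6: x=[3.0536] v=[-5.6103]
Step 7: x=[2.4817] v=[-3.8124]
Step 8: x=[2.2549] v=[-1.5120]
Step 9: x=[2.4030] v=[0.9876]
First v>=0 after going negative at step 9, time=1.3500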